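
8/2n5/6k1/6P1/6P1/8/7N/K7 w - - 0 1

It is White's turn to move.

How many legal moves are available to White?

White to move; king on a1.
In check: no.
Legal moves: Nf3, Nf1, Kb2, Ka2, Kb1.
Count: 5.

5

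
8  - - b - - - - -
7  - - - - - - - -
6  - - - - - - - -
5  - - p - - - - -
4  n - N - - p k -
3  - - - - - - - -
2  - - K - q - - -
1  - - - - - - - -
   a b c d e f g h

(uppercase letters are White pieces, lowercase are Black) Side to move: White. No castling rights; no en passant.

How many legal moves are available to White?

White to move; king on c2.
In check: yes, from the black queen on e2.
Legal moves: Kb3, Kc1, Kb1, Nd2.
Count: 4.

4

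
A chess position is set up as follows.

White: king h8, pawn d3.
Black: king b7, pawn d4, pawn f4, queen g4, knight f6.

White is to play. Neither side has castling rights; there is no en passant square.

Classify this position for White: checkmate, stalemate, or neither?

White to move; white king on h8.
In check: no.
King squares — g7: attacked by Qg4; h7: attacked by Nf6; g8: attacked by Qg4.
Legal moves for White: none.
Not in check and no legal moves → stalemate.

stalemate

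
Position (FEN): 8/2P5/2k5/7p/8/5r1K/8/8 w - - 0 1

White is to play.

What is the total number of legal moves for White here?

3

White to move; king on h3.
In check: yes, from the black rook on f3.
Legal moves: Kh4, Kh2, Kg2.
Count: 3.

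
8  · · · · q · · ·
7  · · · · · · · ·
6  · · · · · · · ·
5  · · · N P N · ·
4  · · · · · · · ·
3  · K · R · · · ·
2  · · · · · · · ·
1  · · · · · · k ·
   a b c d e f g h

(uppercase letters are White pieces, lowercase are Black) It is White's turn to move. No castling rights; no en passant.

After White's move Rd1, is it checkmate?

After Rd1: black king on g1; in check: yes, from the white rook on d1.
Black has 3 legal replies: Kh2, Kg2, Kf2.
In check but a legal move exists → not checkmate.

no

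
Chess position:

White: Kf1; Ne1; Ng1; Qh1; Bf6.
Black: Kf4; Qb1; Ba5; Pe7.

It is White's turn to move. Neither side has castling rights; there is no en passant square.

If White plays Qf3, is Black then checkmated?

yes

After Qf3: black king on f4; in check: yes, from the white queen on f3.
King squares — e3: attacked by Qf3; f3: attacked by Ne1; g3: attacked by Qf3; e4: attacked by Qf3; g4: attacked by Qf3; e5: attacked by Bf6; f5: attacked by Qf3; g5: attacked by Bf6.
Black has no legal moves → checkmate.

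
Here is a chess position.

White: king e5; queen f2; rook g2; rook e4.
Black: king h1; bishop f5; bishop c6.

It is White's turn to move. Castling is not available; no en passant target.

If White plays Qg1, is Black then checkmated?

yes

After Qg1: black king on h1; in check: yes, from the white queen on g1.
King squares — g1: attacked by Rg2; g2: attacked by Qg1; h2: attacked by Qg1.
Black has no legal moves → checkmate.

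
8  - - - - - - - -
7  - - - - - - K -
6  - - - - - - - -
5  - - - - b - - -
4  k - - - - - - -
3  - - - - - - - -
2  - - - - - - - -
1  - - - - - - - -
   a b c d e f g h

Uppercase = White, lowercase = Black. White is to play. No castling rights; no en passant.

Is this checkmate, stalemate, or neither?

White to move; white king on g7.
In check: yes, from the black bishop on e5.
Legal moves for White: Kg8, Kf8, Kh7, Kf7, Kh6, Kg6.
White is in check but has 6 legal moves → neither.

neither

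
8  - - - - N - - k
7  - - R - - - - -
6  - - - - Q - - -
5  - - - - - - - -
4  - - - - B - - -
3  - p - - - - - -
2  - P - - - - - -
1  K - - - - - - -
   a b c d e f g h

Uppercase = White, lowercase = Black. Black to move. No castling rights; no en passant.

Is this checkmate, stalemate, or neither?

Black to move; black king on h8.
In check: no.
King squares — g7: attacked by Rc7; h7: attacked by Be4; g8: attacked by Qe6.
Legal moves for Black: none.
Not in check and no legal moves → stalemate.

stalemate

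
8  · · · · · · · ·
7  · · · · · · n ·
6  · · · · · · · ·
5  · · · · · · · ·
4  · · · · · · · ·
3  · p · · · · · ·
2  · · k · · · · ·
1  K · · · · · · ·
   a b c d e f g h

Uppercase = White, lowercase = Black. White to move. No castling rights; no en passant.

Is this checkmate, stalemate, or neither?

White to move; white king on a1.
In check: no.
King squares — b1: attacked by Kc2; a2: attacked by Pb3; b2: attacked by Kc2.
Legal moves for White: none.
Not in check and no legal moves → stalemate.

stalemate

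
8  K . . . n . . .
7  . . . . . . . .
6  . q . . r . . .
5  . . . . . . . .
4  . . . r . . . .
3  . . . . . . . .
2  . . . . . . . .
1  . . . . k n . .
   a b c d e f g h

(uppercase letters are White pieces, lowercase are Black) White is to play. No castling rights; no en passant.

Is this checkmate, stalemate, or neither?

White to move; white king on a8.
In check: no.
King squares — a7: attacked by Qb6; b7: attacked by Qb6; b8: attacked by Qb6.
Legal moves for White: none.
Not in check and no legal moves → stalemate.

stalemate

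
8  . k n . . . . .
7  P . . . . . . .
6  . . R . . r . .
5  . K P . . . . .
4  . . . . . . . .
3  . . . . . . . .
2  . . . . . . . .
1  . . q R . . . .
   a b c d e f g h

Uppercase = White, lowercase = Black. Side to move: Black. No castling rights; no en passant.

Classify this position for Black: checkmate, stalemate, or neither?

neither

Black to move; black king on b8.
In check: yes, from the white pawn on a7.
King squares — a7: available; b7: available; c7: attacked by Rc6; a8: available; c8: own knight.
Legal moves for Black: Ka8, Kb7, Kxa7, Nxa7+.
Black is in check but has 4 legal moves → neither.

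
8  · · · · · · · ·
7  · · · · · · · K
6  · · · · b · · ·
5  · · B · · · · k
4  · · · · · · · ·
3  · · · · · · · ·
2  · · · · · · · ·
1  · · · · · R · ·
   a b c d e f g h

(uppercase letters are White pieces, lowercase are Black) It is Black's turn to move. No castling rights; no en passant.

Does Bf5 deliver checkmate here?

no

After Bf5: white king on h7; in check: yes, from the black bishop on f5.
White has 4 legal replies: Kh8, Kg8, Kg7, Rxf5+.
In check but a legal move exists → not checkmate.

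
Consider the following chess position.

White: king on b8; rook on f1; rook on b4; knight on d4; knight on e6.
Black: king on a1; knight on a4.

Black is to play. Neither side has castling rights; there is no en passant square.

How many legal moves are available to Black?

1

Black to move; king on a1.
In check: yes, from the white rook on f1.
Legal moves: Ka2.
Count: 1.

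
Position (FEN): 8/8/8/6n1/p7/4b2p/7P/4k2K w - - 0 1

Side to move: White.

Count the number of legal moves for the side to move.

White to move; king on h1.
In check: no.
Legal moves: none.
Count: 0.

0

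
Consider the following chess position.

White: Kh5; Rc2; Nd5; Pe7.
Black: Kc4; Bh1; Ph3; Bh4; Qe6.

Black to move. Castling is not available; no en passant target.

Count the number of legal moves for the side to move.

5

Black to move; king on c4.
In check: yes, from the white rook on c2.
Legal moves: Kxd5, Kb5, Kd4, Kd3, Kb3.
Count: 5.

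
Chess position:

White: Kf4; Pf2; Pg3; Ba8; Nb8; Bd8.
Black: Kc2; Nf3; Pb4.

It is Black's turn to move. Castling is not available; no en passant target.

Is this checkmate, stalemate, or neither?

Black to move; black king on c2.
In check: no.
Legal moves for Black: Ng5, Ne5, Nh4, Nd4, Nh2, Nd2, Ng1, Ne1, Kd3, Kc3, Kb3, Kd2, Kb2, Kd1, Kc1, Kb1, b3.
Black has 17 legal moves and is not in check → neither.

neither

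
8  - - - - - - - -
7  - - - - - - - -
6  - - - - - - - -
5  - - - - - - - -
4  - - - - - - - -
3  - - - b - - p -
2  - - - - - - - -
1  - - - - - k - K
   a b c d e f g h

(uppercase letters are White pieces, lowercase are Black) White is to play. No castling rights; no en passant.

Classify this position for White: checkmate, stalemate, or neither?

White to move; white king on h1.
In check: no.
King squares — g1: attacked by Kf1; g2: attacked by Kf1; h2: attacked by Pg3.
Legal moves for White: none.
Not in check and no legal moves → stalemate.

stalemate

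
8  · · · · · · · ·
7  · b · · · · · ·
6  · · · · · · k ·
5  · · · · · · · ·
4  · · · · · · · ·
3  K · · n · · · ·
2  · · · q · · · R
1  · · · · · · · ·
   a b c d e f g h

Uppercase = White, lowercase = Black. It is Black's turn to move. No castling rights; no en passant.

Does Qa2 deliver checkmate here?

no

After Qa2: white king on a3; in check: yes, from the black queen on a2.
White has 2 legal replies: Kxa2, Rxa2.
In check but a legal move exists → not checkmate.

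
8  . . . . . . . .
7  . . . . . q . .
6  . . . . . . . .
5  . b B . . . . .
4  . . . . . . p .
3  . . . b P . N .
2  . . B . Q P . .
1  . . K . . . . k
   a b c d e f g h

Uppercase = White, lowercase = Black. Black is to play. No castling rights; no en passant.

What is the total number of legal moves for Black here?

3

Black to move; king on h1.
In check: yes, from the white knight on g3.
Legal moves: Kh2, Kg2, Kg1.
Count: 3.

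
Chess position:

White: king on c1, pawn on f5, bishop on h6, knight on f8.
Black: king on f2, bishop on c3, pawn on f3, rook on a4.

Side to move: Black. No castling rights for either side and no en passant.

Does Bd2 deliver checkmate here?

After Bd2: white king on c1; in check: yes, from the black bishop on d2.
White has 6 legal replies: Kxd2, Kc2, Kb2, Kd1, Kb1, Bxd2.
In check but a legal move exists → not checkmate.

no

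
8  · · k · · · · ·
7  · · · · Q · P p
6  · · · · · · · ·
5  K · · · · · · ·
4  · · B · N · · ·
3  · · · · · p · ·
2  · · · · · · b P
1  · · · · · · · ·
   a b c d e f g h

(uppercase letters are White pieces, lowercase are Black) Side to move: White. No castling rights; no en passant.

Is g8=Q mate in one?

After g8=Q: black king on c8; in check: yes, from the white queen on g8.
King squares — b7: attacked by Qe7; c7: attacked by Qe7; d7: attacked by Qe7; b8: attacked by Qg8; d8: attacked by Qe7.
Black has no legal moves → checkmate.

yes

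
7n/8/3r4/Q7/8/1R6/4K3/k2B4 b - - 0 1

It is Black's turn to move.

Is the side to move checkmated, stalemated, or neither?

checkmate

Black to move; black king on a1.
In check: yes, from the white queen on a5.
King squares — b1: attacked by Rb3; a2: attacked by Qa5; b2: attacked by Rb3.
Legal moves for Black: none.
In check with no legal moves → checkmate.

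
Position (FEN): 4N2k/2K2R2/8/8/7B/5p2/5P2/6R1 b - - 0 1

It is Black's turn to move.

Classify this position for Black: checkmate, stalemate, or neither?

stalemate

Black to move; black king on h8.
In check: no.
King squares — g7: attacked by Rg1; h7: attacked by Rf7; g8: attacked by Rg1.
Legal moves for Black: none.
Not in check and no legal moves → stalemate.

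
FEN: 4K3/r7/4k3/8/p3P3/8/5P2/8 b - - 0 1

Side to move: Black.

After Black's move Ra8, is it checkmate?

yes

After Ra8: white king on e8; in check: yes, from the black rook on a8.
King squares — d7: attacked by Ke6; e7: attacked by Ke6; f7: attacked by Ke6; d8: attacked by Ra8; f8: attacked by Ra8.
White has no legal moves → checkmate.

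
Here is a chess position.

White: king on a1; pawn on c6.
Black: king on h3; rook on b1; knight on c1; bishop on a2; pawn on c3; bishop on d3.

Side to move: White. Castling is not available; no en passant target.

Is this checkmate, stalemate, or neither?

checkmate

White to move; white king on a1.
In check: yes, from the black rook on b1.
King squares — b1: attacked by Ba2; a2: attacked by Nc1; b2: attacked by Rb1.
Legal moves for White: none.
In check with no legal moves → checkmate.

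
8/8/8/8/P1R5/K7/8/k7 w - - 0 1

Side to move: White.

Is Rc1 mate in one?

yes

After Rc1: black king on a1; in check: yes, from the white rook on c1.
King squares — b1: attacked by Rc1; a2: attacked by Ka3; b2: attacked by Ka3.
Black has no legal moves → checkmate.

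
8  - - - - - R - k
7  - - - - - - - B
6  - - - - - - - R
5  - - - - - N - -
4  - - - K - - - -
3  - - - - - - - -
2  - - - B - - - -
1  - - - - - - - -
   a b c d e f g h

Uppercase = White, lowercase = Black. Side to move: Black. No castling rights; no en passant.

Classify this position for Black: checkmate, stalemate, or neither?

checkmate

Black to move; black king on h8.
In check: yes, from the white rook on f8.
King squares — g7: attacked by Nf5; h7: attacked by Rh6; g8: attacked by Bh7.
Legal moves for Black: none.
In check with no legal moves → checkmate.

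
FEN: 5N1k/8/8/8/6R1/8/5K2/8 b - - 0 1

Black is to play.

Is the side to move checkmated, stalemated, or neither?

stalemate

Black to move; black king on h8.
In check: no.
King squares — g7: attacked by Rg4; h7: attacked by Nf8; g8: attacked by Rg4.
Legal moves for Black: none.
Not in check and no legal moves → stalemate.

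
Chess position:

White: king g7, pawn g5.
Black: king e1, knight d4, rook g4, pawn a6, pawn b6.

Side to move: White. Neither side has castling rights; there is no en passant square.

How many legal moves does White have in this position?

9

White to move; king on g7.
In check: no.
Legal moves: Kh8, Kg8, Kf8, Kh7, Kf7, Kh6, Kg6, Kf6, g6.
Count: 9.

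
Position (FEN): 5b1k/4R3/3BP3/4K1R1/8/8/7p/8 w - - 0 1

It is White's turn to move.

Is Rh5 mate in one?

After Rh5: black king on h8; in check: yes, from the white rook on h5.
Black has 2 legal replies: Kg8, Bh6.
In check but a legal move exists → not checkmate.

no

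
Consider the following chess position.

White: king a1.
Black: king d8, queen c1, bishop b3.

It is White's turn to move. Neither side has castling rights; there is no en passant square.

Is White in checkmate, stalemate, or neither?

checkmate

White to move; white king on a1.
In check: yes, from the black queen on c1.
King squares — b1: attacked by Qc1; a2: attacked by Bb3; b2: attacked by Qc1.
Legal moves for White: none.
In check with no legal moves → checkmate.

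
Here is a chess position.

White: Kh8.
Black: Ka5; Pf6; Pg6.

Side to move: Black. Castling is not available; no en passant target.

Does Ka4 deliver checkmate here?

no

After Ka4: white king on h8; in check: no.
White is not in check, so this cannot be checkmate.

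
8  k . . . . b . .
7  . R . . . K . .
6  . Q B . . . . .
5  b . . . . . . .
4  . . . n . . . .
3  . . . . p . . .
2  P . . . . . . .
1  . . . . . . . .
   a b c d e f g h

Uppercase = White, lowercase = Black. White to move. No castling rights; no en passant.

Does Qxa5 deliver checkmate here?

yes

After Qxa5: black king on a8; in check: yes, from the white queen on a5.
King squares — a7: attacked by Qa5; b7: attacked by Bc6; b8: attacked by Rb7.
Black has no legal moves → checkmate.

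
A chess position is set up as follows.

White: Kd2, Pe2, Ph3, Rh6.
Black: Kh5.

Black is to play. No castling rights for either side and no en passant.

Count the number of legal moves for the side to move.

2

Black to move; king on h5.
In check: yes, from the white rook on h6.
Legal moves: Kxh6, Kg5.
Count: 2.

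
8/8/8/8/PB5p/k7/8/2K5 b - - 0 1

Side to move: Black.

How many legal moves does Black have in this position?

Black to move; king on a3.
In check: yes, from the white bishop on b4.
Legal moves: Kxb4, Kxa4, Kb3, Ka2.
Count: 4.

4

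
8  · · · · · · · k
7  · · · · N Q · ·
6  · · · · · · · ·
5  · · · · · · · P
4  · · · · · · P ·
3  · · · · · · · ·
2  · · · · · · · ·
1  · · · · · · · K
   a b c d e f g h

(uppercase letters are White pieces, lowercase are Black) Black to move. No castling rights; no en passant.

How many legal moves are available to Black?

Black to move; king on h8.
In check: no.
Legal moves: none.
Count: 0.

0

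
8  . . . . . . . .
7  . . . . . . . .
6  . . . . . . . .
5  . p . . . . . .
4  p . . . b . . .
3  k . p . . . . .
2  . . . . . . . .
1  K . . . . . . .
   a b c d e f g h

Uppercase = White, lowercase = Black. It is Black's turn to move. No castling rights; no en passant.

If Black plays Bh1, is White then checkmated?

After Bh1: white king on a1; in check: no.
White is not in check, so this cannot be checkmate.

no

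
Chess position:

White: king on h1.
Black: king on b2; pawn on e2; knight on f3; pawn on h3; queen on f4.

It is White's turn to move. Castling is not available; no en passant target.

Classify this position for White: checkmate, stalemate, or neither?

stalemate

White to move; white king on h1.
In check: no.
King squares — g1: attacked by Nf3; g2: attacked by Ph3; h2: attacked by Nf3.
Legal moves for White: none.
Not in check and no legal moves → stalemate.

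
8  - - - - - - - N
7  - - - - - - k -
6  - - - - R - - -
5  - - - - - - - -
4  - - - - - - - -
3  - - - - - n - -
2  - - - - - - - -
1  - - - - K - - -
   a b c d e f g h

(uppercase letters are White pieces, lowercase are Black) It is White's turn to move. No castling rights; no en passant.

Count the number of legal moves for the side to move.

4

White to move; king on e1.
In check: yes, from the black knight on f3.
Legal moves: Kf2, Ke2, Kf1, Kd1.
Count: 4.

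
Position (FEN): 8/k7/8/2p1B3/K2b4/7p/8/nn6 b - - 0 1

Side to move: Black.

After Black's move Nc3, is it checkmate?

no

After Nc3: white king on a4; in check: yes, from the black knight on c3.
White has 2 legal replies: Ka5, Ka3.
In check but a legal move exists → not checkmate.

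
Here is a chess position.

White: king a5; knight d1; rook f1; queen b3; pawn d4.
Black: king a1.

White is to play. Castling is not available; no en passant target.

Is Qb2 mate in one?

After Qb2: black king on a1; in check: yes, from the white queen on b2.
King squares — b1: attacked by Qb2; a2: attacked by Qb2; b2: attacked by Nd1.
Black has no legal moves → checkmate.

yes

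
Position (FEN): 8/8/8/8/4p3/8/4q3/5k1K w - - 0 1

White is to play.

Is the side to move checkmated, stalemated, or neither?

White to move; white king on h1.
In check: no.
King squares — g1: attacked by Kf1; g2: attacked by Kf1; h2: attacked by Qe2.
Legal moves for White: none.
Not in check and no legal moves → stalemate.

stalemate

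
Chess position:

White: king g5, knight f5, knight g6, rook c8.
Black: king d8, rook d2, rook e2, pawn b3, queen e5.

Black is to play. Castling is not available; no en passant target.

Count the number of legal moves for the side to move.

Black to move; king on d8.
In check: yes, from the white rook on c8.
Legal moves: Kxc8, Kd7.
Count: 2.

2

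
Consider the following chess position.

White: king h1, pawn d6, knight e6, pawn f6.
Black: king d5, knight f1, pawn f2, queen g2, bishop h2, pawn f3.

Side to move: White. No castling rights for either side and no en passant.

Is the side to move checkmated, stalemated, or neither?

checkmate

White to move; white king on h1.
In check: yes, from the black queen on g2.
King squares — g1: attacked by Pf2; g2: attacked by Pf3; h2: attacked by Nf1.
Legal moves for White: none.
In check with no legal moves → checkmate.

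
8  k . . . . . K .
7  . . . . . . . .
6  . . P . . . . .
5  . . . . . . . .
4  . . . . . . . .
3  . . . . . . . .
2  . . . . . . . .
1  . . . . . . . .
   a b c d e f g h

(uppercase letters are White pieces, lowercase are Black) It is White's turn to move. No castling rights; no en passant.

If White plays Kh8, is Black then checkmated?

no

After Kh8: black king on a8; in check: no.
Black is not in check, so this cannot be checkmate.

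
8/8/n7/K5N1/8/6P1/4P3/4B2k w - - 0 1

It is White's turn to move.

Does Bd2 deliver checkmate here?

no

After Bd2: black king on h1; in check: no.
Black is not in check, so this cannot be checkmate.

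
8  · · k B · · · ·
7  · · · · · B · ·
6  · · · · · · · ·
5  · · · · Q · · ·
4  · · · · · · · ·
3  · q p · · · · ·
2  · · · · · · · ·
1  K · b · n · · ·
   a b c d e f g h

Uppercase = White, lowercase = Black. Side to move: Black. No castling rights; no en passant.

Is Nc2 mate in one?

After Nc2: white king on a1; in check: yes, from the black knight on c2.
King squares — b1: attacked by Qb3; a2: attacked by Qb3; b2: attacked by Bc1.
White has no legal moves → checkmate.

yes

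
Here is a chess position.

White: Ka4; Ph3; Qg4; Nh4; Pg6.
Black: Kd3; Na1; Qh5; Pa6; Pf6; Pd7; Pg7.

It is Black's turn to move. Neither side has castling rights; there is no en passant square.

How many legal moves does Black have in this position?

23

Black to move; king on d3.
In check: no.
Legal moves: Qh8, Qh7, Qh6, Qxg6, Qg5, Qf5, Qe5, Qd5, Qc5, Qb5+, Qa5+, Qxh4, Qxg4+, Ke3, Kc3, Kd2, Kc2, Nb3, Nc2, d6, f5, a5, d5.
Count: 23.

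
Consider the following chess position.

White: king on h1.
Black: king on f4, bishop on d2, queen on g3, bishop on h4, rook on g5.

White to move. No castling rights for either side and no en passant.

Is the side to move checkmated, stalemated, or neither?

stalemate

White to move; white king on h1.
In check: no.
King squares — g1: attacked by Qg3; g2: attacked by Qg3; h2: attacked by Qg3.
Legal moves for White: none.
Not in check and no legal moves → stalemate.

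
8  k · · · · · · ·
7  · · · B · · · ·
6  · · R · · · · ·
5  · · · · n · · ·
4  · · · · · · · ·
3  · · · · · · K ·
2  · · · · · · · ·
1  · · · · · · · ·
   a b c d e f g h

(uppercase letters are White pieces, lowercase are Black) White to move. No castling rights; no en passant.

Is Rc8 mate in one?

no

After Rc8: black king on a8; in check: yes, from the white rook on c8.
Black has 2 legal replies: Kb7, Ka7.
In check but a legal move exists → not checkmate.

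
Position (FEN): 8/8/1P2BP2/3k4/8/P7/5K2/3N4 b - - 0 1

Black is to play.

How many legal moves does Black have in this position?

Black to move; king on d5.
In check: yes, from the white bishop on e6.
Legal moves: Kxe6, Kd6, Kc6, Ke5, Kc5, Ke4, Kd4.
Count: 7.

7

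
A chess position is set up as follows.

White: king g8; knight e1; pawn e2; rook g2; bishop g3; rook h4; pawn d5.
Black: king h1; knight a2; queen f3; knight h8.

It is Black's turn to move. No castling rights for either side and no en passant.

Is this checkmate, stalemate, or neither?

checkmate

Black to move; black king on h1.
In check: yes, from the white rook on h4.
King squares — g1: attacked by Rg2; g2: attacked by Ne1; h2: attacked by Rg2.
Legal moves for Black: none.
In check with no legal moves → checkmate.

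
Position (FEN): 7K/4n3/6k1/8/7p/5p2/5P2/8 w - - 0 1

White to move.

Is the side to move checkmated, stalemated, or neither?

White to move; white king on h8.
In check: no.
King squares — g7: attacked by Kg6; h7: attacked by Kg6; g8: attacked by Ne7.
Legal moves for White: none.
Not in check and no legal moves → stalemate.

stalemate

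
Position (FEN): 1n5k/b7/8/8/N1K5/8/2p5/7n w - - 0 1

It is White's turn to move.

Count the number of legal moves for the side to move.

White to move; king on c4.
In check: no.
Legal moves: Kd5, Kb5, Kb4, Kd3, Kc3, Kb3, Nb6, Nc5, Nc3, Nb2.
Count: 10.

10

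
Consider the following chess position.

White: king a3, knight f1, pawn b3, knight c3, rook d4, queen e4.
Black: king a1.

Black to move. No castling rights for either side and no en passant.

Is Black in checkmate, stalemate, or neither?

Black to move; black king on a1.
In check: no.
King squares — b1: attacked by Nc3; a2: attacked by Ka3; b2: attacked by Ka3.
Legal moves for Black: none.
Not in check and no legal moves → stalemate.

stalemate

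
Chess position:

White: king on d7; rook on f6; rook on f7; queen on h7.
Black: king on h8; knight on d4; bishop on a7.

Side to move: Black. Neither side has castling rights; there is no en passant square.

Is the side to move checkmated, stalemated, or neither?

Black to move; black king on h8.
In check: yes, from the white queen on h7.
King squares — g7: attacked by Rf7; h7: attacked by Rf7; g8: attacked by Qh7.
Legal moves for Black: none.
In check with no legal moves → checkmate.

checkmate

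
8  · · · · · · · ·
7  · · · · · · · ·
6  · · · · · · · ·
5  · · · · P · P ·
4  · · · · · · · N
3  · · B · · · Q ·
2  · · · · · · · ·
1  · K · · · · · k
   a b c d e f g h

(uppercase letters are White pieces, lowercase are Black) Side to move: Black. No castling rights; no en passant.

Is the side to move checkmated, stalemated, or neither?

Black to move; black king on h1.
In check: no.
King squares — g1: attacked by Qg3; g2: attacked by Qg3; h2: attacked by Qg3.
Legal moves for Black: none.
Not in check and no legal moves → stalemate.

stalemate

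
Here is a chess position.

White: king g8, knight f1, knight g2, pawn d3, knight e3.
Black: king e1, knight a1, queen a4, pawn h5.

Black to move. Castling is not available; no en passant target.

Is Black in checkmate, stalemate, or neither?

Black to move; black king on e1.
In check: yes, from the white knight on g2.
Legal moves for Black: Kf2, Ke2.
Black is in check but has 2 legal moves → neither.

neither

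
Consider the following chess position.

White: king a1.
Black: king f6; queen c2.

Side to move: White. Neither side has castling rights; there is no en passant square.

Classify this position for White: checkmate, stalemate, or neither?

stalemate

White to move; white king on a1.
In check: no.
King squares — b1: attacked by Qc2; a2: attacked by Qc2; b2: attacked by Qc2.
Legal moves for White: none.
Not in check and no legal moves → stalemate.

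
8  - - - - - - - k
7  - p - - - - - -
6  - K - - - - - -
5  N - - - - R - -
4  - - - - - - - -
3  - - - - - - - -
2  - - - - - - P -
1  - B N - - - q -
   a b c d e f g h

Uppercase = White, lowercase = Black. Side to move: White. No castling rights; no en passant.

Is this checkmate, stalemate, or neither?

neither

White to move; white king on b6.
In check: yes, from the black queen on g1.
King squares — a5: own knight; b5: available; c5: attacked by Qg1; a6: attacked by Pb7; c6: attacked by Pb7; a7: attacked by Qg1; b7: available; c7: available.
Legal moves for White: Kc7, Kxb7, Kb5, Rc5, Rf2.
White is in check but has 5 legal moves → neither.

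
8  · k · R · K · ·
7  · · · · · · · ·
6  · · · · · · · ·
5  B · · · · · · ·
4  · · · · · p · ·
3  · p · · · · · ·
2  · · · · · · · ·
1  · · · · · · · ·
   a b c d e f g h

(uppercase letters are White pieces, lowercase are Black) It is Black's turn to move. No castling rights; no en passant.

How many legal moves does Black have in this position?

2

Black to move; king on b8.
In check: yes, from the white rook on d8.
Legal moves: Kb7, Ka7.
Count: 2.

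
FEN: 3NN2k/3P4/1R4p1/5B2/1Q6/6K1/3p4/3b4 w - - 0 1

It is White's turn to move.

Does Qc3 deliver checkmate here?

no

After Qc3: black king on h8; in check: yes, from the white queen on c3.
Black has 2 legal replies: Kg8, Kh7.
In check but a legal move exists → not checkmate.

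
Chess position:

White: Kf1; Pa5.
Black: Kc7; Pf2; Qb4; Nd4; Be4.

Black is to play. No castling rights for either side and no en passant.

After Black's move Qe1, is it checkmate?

After Qe1: white king on f1; in check: yes, from the black queen on e1.
King squares — e1: attacked by Pf2; g1: attacked by Qe1; e2: attacked by Qe1; f2: attacked by Qe1; g2: attacked by Be4.
White has no legal moves → checkmate.

yes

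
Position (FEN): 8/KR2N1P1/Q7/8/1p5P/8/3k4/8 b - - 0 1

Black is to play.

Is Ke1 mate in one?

After Ke1: white king on a7; in check: no.
White is not in check, so this cannot be checkmate.

no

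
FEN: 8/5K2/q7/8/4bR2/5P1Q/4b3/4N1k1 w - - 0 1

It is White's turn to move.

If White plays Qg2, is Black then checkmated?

After Qg2: black king on g1; in check: yes, from the white queen on g2.
King squares — f1: attacked by Qg2; h1: attacked by Qg2; f2: attacked by Qg2; g2: attacked by Ne1; h2: attacked by Qg2.
Black has no legal moves → checkmate.

yes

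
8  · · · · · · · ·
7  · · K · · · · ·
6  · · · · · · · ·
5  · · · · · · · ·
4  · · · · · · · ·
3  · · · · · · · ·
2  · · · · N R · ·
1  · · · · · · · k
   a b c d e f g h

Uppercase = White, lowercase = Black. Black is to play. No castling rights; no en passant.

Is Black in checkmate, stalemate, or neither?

stalemate

Black to move; black king on h1.
In check: no.
King squares — g1: attacked by Ne2; g2: attacked by Rf2; h2: attacked by Rf2.
Legal moves for Black: none.
Not in check and no legal moves → stalemate.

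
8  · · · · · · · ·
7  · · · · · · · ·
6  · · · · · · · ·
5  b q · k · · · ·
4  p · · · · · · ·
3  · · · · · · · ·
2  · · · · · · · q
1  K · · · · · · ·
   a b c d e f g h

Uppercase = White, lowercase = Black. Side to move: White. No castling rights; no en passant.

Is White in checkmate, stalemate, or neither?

stalemate

White to move; white king on a1.
In check: no.
King squares — b1: attacked by Qb5; a2: attacked by Qh2; b2: attacked by Qh2.
Legal moves for White: none.
Not in check and no legal moves → stalemate.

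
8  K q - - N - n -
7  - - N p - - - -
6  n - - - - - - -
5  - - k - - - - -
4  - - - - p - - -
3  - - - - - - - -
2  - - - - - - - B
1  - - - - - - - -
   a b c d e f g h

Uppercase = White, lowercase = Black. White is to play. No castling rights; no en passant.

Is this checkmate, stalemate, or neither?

White to move; white king on a8.
In check: yes, from the black queen on b8.
King squares — a7: attacked by Qb8; b7: attacked by Qb8; b8: attacked by Na6.
Legal moves for White: none.
In check with no legal moves → checkmate.

checkmate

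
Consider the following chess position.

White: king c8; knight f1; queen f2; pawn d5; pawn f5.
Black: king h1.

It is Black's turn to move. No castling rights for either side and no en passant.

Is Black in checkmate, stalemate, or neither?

Black to move; black king on h1.
In check: no.
King squares — g1: attacked by Qf2; g2: attacked by Qf2; h2: attacked by Nf1.
Legal moves for Black: none.
Not in check and no legal moves → stalemate.

stalemate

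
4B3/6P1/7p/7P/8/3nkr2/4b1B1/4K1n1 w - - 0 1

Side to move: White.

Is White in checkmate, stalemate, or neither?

checkmate

White to move; white king on e1.
In check: yes, from the black knight on d3.
King squares — d1: attacked by Be2; f1: attacked by Be2; d2: attacked by Ke3; e2: attacked by Ng1; f2: attacked by Nd3.
Legal moves for White: none.
In check with no legal moves → checkmate.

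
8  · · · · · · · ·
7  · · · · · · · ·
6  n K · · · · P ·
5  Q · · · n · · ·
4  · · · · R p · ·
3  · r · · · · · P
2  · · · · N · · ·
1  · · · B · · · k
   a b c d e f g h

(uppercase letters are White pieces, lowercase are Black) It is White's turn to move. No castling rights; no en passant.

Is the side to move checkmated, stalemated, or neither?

neither

White to move; white king on b6.
In check: yes, from the black rook on b3.
King squares — a5: own queen; b5: attacked by Rb3; c5: attacked by Na6; a6: available; c6: attacked by Ne5; a7: available; b7: attacked by Rb3; c7: attacked by Na6.
Legal moves for White: Ka7, Kxa6, Qb5, Qb4, Rb4, Bxb3.
White is in check but has 6 legal moves → neither.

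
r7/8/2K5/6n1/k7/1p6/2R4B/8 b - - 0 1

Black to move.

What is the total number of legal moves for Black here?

21

Black to move; king on a4.
In check: no.
Legal moves: Rh8, Rg8, Rf8, Re8, Rd8, Rc8+, Rb8, Ra7, Ra6+, Ra5, Nh7, Nf7, Ne6, Ne4, Nh3, Nf3, Ka5, Kb4, Ka3, bxc2, b2.
Count: 21.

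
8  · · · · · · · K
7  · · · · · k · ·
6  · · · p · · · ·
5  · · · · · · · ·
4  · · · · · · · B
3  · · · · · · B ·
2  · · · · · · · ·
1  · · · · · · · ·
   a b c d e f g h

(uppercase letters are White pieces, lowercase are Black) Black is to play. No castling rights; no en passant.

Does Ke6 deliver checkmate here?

After Ke6: white king on h8; in check: no.
White is not in check, so this cannot be checkmate.

no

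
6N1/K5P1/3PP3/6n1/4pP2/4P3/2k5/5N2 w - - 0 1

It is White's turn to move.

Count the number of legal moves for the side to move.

White to move; king on a7.
In check: no.
Legal moves: Ne7, Nh6, Nf6, Kb8, Ka8, Kb7, Kb6, Ka6, Ng3, Nh2, Nd2, fxg5, e7, d7, f5.
Count: 15.

15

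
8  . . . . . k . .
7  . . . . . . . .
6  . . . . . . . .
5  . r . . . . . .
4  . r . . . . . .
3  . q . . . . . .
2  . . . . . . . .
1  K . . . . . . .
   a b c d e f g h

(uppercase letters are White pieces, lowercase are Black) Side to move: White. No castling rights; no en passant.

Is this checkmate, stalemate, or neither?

White to move; white king on a1.
In check: no.
King squares — b1: attacked by Qb3; a2: attacked by Qb3; b2: attacked by Qb3.
Legal moves for White: none.
Not in check and no legal moves → stalemate.

stalemate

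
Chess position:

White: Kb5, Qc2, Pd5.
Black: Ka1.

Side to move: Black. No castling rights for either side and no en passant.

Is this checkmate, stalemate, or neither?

Black to move; black king on a1.
In check: no.
King squares — b1: attacked by Qc2; a2: attacked by Qc2; b2: attacked by Qc2.
Legal moves for Black: none.
Not in check and no legal moves → stalemate.

stalemate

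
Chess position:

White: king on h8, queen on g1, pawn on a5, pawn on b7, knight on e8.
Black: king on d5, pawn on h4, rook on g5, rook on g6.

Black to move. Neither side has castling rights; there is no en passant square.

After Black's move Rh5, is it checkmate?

After Rh5: white king on h8; in check: yes, from the black rook on h5.
King squares — g7: attacked by Rg6; h7: attacked by Rh5; g8: attacked by Rg6.
White has no legal moves → checkmate.

yes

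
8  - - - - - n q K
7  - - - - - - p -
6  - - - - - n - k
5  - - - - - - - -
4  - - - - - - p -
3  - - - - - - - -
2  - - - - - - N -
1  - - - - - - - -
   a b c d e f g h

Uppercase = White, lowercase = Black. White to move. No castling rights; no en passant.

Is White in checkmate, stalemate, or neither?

White to move; white king on h8.
In check: yes, from the black queen on g8.
King squares — g7: attacked by Kh6; h7: attacked by Nf6; g8: attacked by Nf6.
Legal moves for White: none.
In check with no legal moves → checkmate.

checkmate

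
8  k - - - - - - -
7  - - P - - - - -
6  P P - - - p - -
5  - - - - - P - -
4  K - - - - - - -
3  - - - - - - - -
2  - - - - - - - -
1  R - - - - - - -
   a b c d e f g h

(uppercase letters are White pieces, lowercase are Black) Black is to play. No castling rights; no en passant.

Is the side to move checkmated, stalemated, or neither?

stalemate

Black to move; black king on a8.
In check: no.
King squares — a7: attacked by Pb6; b7: attacked by Pa6; b8: attacked by Pc7.
Legal moves for Black: none.
Not in check and no legal moves → stalemate.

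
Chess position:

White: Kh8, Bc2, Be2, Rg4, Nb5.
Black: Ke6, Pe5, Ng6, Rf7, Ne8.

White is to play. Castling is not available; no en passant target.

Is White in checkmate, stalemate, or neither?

White to move; white king on h8.
In check: yes, from the black knight on g6.
King squares — g7: attacked by Rf7; h7: attacked by Rf7; g8: available.
Legal moves for White: Kg8, Rxg6+, Bxg6.
White is in check but has 3 legal moves → neither.

neither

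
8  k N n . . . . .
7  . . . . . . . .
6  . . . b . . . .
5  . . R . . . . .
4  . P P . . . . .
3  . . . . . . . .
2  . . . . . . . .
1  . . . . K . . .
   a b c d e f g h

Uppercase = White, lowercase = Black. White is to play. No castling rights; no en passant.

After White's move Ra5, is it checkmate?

After Ra5: black king on a8; in check: yes, from the white rook on a5.
Black has 3 legal replies: Kxb8, Kb7, Na7.
In check but a legal move exists → not checkmate.

no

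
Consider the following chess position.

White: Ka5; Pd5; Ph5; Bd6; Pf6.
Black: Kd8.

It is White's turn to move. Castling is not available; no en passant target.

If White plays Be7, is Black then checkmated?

After Be7: black king on d8; in check: yes, from the white bishop on e7.
Black has 4 legal replies: Ke8, Kc8, Kd7, Kc7.
In check but a legal move exists → not checkmate.

no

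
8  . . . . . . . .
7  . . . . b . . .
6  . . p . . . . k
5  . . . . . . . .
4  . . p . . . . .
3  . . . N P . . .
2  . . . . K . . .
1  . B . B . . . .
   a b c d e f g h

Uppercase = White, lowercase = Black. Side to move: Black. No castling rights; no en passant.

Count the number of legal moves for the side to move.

17

Black to move; king on h6.
In check: no.
Legal moves: Bf8, Bd8, Bf6, Bd6, Bg5, Bc5, Bh4, Bb4, Ba3, Kh7, Kg7, Kg6, Kh5, Kg5, cxd3+, c5, c3.
Count: 17.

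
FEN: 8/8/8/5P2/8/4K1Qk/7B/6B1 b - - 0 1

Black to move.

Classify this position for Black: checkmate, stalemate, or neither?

Black to move; black king on h3.
In check: yes, from the white queen on g3.
King squares — g2: attacked by Qg3; h2: attacked by Bg1; g3: attacked by Bh2; g4: attacked by Qg3; h4: attacked by Qg3.
Legal moves for Black: none.
In check with no legal moves → checkmate.

checkmate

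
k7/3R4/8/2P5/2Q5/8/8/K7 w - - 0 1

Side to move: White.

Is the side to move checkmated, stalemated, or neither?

neither

White to move; white king on a1.
In check: no.
Legal moves for White include: Rd8+, Rh7, Rg7, Rf7, Re7, Rc7, Rb7, Ra7+, Rd6, Rd5, Rd4, Rd3, Rd2, Rd1, Qg8#, Qf7, Qe6, Qa6+, ... (list truncated; more exist).
White has legal moves and is not in check → neither.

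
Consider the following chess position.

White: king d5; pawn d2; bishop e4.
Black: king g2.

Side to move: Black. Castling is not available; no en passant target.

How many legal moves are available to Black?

Black to move; king on g2.
In check: yes, from the white bishop on e4.
Legal moves: Kh3, Kg3, Kh2, Kf2, Kg1, Kf1.
Count: 6.

6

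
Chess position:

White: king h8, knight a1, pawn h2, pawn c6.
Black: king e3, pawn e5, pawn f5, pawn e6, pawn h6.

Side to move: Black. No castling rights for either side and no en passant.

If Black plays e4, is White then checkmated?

After e4: white king on h8; in check: no.
White is not in check, so this cannot be checkmate.

no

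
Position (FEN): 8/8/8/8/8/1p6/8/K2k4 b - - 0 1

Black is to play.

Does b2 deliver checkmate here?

no

After b2: white king on a1; in check: yes, from the black pawn on b2.
White has 3 legal replies: Kxb2, Ka2, Kb1.
In check but a legal move exists → not checkmate.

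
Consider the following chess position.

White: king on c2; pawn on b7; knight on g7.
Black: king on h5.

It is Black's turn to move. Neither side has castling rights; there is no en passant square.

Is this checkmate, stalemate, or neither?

Black to move; black king on h5.
In check: yes, from the white knight on g7.
King squares — g4: available; h4: available; g5: available; g6: available; h6: available.
Legal moves for Black: Kh6, Kg6, Kg5, Kh4, Kg4.
Black is in check but has 5 legal moves → neither.

neither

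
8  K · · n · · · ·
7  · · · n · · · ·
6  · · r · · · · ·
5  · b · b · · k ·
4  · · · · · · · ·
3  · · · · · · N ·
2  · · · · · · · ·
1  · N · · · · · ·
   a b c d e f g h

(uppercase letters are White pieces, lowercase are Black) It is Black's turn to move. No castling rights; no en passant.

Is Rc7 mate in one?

yes

After Rc7: white king on a8; in check: yes, from the black bishop on d5.
King squares — a7: attacked by Rc7; b7: attacked by Bd5; b8: attacked by Nd7.
White has no legal moves → checkmate.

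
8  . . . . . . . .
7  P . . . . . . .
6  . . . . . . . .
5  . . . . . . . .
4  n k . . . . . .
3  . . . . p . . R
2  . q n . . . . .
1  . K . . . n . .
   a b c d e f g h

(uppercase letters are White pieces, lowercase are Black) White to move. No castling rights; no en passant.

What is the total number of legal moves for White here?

0

White to move; king on b1.
In check: yes, from the black queen on b2.
Legal moves: none.
Count: 0.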